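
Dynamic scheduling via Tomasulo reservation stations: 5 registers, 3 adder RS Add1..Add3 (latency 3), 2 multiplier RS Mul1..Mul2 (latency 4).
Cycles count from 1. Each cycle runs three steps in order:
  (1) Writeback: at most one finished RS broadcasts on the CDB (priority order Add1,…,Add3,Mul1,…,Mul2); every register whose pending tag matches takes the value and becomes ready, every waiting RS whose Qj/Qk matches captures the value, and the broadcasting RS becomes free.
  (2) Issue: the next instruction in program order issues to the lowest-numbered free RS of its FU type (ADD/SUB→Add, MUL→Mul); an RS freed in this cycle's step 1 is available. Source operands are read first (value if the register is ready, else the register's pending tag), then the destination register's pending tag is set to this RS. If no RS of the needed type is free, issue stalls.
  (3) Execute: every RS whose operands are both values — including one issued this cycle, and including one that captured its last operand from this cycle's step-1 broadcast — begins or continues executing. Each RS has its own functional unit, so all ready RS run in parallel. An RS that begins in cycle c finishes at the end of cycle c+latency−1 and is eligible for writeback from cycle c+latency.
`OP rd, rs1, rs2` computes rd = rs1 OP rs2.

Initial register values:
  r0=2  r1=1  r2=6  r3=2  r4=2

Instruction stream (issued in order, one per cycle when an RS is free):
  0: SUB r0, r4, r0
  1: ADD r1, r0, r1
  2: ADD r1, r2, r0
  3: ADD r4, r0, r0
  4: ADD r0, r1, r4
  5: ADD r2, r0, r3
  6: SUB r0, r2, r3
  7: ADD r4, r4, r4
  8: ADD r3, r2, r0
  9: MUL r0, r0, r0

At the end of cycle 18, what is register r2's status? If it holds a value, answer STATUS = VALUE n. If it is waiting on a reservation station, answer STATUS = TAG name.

STATUS = VALUE 8

  c1: issue SUB r0<-Add1  regs: r0:Add1,r1:1,r2:6,r3:2,r4:2
  c2: issue ADD r1<-Add2  regs: r0:Add1,r1:Add2,r2:6,r3:2,r4:2
  c3: issue ADD r1<-Add3  regs: r0:Add1,r1:Add3,r2:6,r3:2,r4:2
  c4: CDB Add1=0; issue ADD r4<-Add1  regs: r0:0,r1:Add3,r2:6,r3:2,r4:Add1
  c5: stall  regs: r0:0,r1:Add3,r2:6,r3:2,r4:Add1
  c6: stall  regs: r0:0,r1:Add3,r2:6,r3:2,r4:Add1
  c7: CDB Add1=0; issue ADD r0<-Add1  regs: r0:Add1,r1:Add3,r2:6,r3:2,r4:0
  c8: CDB Add2=1; issue ADD r2<-Add2  regs: r0:Add1,r1:Add3,r2:Add2,r3:2,r4:0
  c9: CDB Add3=6; issue SUB r0<-Add3  regs: r0:Add3,r1:6,r2:Add2,r3:2,r4:0
  c10: stall  regs: r0:Add3,r1:6,r2:Add2,r3:2,r4:0
  c11: stall  regs: r0:Add3,r1:6,r2:Add2,r3:2,r4:0
  c12: CDB Add1=6; issue ADD r4<-Add1  regs: r0:Add3,r1:6,r2:Add2,r3:2,r4:Add1
  c13: stall  regs: r0:Add3,r1:6,r2:Add2,r3:2,r4:Add1
  c14: stall  regs: r0:Add3,r1:6,r2:Add2,r3:2,r4:Add1
  c15: CDB Add1=0; issue ADD r3<-Add1  regs: r0:Add3,r1:6,r2:Add2,r3:Add1,r4:0
  c16: CDB Add2=8; issue MUL r0<-Mul1  regs: r0:Mul1,r1:6,r2:8,r3:Add1,r4:0
  c17: -  regs: r0:Mul1,r1:6,r2:8,r3:Add1,r4:0
  c18: -  regs: r0:Mul1,r1:6,r2:8,r3:Add1,r4:0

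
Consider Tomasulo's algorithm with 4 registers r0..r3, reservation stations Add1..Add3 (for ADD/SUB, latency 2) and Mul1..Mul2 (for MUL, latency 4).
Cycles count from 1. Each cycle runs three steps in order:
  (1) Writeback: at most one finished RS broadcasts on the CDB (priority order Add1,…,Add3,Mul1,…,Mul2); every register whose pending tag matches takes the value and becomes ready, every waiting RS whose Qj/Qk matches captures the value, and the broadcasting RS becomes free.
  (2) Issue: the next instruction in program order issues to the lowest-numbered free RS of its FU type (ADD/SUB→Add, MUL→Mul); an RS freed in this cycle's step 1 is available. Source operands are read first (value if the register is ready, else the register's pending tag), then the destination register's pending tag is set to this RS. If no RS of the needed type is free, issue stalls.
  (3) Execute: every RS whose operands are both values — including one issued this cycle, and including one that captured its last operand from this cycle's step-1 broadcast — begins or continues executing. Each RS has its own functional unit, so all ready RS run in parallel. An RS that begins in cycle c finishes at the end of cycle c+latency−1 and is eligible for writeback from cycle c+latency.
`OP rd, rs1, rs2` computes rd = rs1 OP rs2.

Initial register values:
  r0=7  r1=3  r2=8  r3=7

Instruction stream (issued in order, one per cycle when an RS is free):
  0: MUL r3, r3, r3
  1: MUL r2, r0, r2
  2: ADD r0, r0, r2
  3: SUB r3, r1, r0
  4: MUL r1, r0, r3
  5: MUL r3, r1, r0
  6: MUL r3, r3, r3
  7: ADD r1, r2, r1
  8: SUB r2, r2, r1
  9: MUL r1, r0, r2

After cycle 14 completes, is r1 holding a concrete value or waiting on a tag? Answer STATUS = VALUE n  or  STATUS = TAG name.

cycle 1: issue MUL r3<-Mul1 // r0:7,r1:3,r2:8,r3:Mul1
cycle 2: issue MUL r2<-Mul2 // r0:7,r1:3,r2:Mul2,r3:Mul1
cycle 3: issue ADD r0<-Add1 // r0:Add1,r1:3,r2:Mul2,r3:Mul1
cycle 4: issue SUB r3<-Add2 // r0:Add1,r1:3,r2:Mul2,r3:Add2
cycle 5: CDB Mul1=49; issue MUL r1<-Mul1 // r0:Add1,r1:Mul1,r2:Mul2,r3:Add2
cycle 6: CDB Mul2=56; issue MUL r3<-Mul2 // r0:Add1,r1:Mul1,r2:56,r3:Mul2
cycle 7: stall // r0:Add1,r1:Mul1,r2:56,r3:Mul2
cycle 8: CDB Add1=63; stall // r0:63,r1:Mul1,r2:56,r3:Mul2
cycle 9: stall // r0:63,r1:Mul1,r2:56,r3:Mul2
cycle 10: CDB Add2=-60; stall // r0:63,r1:Mul1,r2:56,r3:Mul2
cycle 11: stall // r0:63,r1:Mul1,r2:56,r3:Mul2
cycle 12: stall // r0:63,r1:Mul1,r2:56,r3:Mul2
cycle 13: stall // r0:63,r1:Mul1,r2:56,r3:Mul2
cycle 14: CDB Mul1=-3780; issue MUL r3<-Mul1 // r0:63,r1:-3780,r2:56,r3:Mul1

STATUS = VALUE -3780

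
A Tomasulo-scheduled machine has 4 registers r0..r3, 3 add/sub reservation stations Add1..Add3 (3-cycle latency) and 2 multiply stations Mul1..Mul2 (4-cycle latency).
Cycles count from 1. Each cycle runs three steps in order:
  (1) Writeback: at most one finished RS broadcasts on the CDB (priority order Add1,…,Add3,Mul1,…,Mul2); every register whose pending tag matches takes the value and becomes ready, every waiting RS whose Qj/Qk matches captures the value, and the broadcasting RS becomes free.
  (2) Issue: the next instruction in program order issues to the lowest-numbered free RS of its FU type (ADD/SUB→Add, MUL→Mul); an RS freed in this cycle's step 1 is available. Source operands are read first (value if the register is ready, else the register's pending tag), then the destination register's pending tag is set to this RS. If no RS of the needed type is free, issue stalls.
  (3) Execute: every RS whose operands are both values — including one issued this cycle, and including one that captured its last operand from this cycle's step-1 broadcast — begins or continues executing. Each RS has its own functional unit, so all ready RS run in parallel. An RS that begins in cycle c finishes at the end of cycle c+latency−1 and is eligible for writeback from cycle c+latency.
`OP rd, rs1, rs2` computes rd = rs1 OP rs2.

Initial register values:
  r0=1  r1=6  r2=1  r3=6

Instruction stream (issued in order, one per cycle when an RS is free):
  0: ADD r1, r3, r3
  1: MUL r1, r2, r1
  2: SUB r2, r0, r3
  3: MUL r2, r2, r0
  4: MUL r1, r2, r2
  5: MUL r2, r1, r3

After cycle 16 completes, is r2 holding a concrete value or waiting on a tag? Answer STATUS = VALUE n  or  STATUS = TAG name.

cycle 1: issue ADD r1<-Add1 // r0:1,r1:Add1,r2:1,r3:6
cycle 2: issue MUL r1<-Mul1 // r0:1,r1:Mul1,r2:1,r3:6
cycle 3: issue SUB r2<-Add2 // r0:1,r1:Mul1,r2:Add2,r3:6
cycle 4: CDB Add1=12; issue MUL r2<-Mul2 // r0:1,r1:Mul1,r2:Mul2,r3:6
cycle 5: stall // r0:1,r1:Mul1,r2:Mul2,r3:6
cycle 6: CDB Add2=-5; stall // r0:1,r1:Mul1,r2:Mul2,r3:6
cycle 7: stall // r0:1,r1:Mul1,r2:Mul2,r3:6
cycle 8: CDB Mul1=12; issue MUL r1<-Mul1 // r0:1,r1:Mul1,r2:Mul2,r3:6
cycle 9: stall // r0:1,r1:Mul1,r2:Mul2,r3:6
cycle 10: CDB Mul2=-5; issue MUL r2<-Mul2 // r0:1,r1:Mul1,r2:Mul2,r3:6
cycle 11: - // r0:1,r1:Mul1,r2:Mul2,r3:6
cycle 12: - // r0:1,r1:Mul1,r2:Mul2,r3:6
cycle 13: - // r0:1,r1:Mul1,r2:Mul2,r3:6
cycle 14: CDB Mul1=25 // r0:1,r1:25,r2:Mul2,r3:6
cycle 15: - // r0:1,r1:25,r2:Mul2,r3:6
cycle 16: - // r0:1,r1:25,r2:Mul2,r3:6

STATUS = TAG Mul2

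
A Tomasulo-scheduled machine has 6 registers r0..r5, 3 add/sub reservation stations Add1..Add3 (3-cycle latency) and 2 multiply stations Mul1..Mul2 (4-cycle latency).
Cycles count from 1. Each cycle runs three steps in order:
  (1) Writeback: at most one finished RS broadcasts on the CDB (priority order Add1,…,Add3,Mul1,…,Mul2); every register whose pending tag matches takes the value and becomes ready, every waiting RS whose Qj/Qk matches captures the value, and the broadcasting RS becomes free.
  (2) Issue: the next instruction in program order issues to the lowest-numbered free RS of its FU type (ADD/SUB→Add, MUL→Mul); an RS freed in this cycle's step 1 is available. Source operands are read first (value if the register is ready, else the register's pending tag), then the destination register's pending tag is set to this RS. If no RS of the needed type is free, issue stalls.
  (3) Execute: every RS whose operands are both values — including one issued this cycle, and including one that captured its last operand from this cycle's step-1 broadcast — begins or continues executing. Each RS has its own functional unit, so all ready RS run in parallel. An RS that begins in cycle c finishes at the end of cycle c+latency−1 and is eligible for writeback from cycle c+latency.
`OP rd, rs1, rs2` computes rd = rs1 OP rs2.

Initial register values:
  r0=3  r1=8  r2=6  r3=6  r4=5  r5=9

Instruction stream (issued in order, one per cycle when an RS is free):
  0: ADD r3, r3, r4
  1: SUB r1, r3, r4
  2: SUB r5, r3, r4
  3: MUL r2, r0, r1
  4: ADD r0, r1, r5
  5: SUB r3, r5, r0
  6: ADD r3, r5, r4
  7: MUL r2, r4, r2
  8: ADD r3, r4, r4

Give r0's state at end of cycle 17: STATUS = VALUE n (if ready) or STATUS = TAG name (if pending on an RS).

STATUS = VALUE 12

  c1: issue ADD r3<-Add1  regs: r0:3,r1:8,r2:6,r3:Add1,r4:5,r5:9
  c2: issue SUB r1<-Add2  regs: r0:3,r1:Add2,r2:6,r3:Add1,r4:5,r5:9
  c3: issue SUB r5<-Add3  regs: r0:3,r1:Add2,r2:6,r3:Add1,r4:5,r5:Add3
  c4: CDB Add1=11; issue MUL r2<-Mul1  regs: r0:3,r1:Add2,r2:Mul1,r3:11,r4:5,r5:Add3
  c5: issue ADD r0<-Add1  regs: r0:Add1,r1:Add2,r2:Mul1,r3:11,r4:5,r5:Add3
  c6: stall  regs: r0:Add1,r1:Add2,r2:Mul1,r3:11,r4:5,r5:Add3
  c7: CDB Add2=6; issue SUB r3<-Add2  regs: r0:Add1,r1:6,r2:Mul1,r3:Add2,r4:5,r5:Add3
  c8: CDB Add3=6; issue ADD r3<-Add3  regs: r0:Add1,r1:6,r2:Mul1,r3:Add3,r4:5,r5:6
  c9: issue MUL r2<-Mul2  regs: r0:Add1,r1:6,r2:Mul2,r3:Add3,r4:5,r5:6
  c10: stall  regs: r0:Add1,r1:6,r2:Mul2,r3:Add3,r4:5,r5:6
  c11: CDB Add1=12; issue ADD r3<-Add1  regs: r0:12,r1:6,r2:Mul2,r3:Add1,r4:5,r5:6
  c12: CDB Add3=11  regs: r0:12,r1:6,r2:Mul2,r3:Add1,r4:5,r5:6
  c13: CDB Mul1=18  regs: r0:12,r1:6,r2:Mul2,r3:Add1,r4:5,r5:6
  c14: CDB Add1=10  regs: r0:12,r1:6,r2:Mul2,r3:10,r4:5,r5:6
  c15: CDB Add2=-6  regs: r0:12,r1:6,r2:Mul2,r3:10,r4:5,r5:6
  c16: -  regs: r0:12,r1:6,r2:Mul2,r3:10,r4:5,r5:6
  c17: CDB Mul2=90  regs: r0:12,r1:6,r2:90,r3:10,r4:5,r5:6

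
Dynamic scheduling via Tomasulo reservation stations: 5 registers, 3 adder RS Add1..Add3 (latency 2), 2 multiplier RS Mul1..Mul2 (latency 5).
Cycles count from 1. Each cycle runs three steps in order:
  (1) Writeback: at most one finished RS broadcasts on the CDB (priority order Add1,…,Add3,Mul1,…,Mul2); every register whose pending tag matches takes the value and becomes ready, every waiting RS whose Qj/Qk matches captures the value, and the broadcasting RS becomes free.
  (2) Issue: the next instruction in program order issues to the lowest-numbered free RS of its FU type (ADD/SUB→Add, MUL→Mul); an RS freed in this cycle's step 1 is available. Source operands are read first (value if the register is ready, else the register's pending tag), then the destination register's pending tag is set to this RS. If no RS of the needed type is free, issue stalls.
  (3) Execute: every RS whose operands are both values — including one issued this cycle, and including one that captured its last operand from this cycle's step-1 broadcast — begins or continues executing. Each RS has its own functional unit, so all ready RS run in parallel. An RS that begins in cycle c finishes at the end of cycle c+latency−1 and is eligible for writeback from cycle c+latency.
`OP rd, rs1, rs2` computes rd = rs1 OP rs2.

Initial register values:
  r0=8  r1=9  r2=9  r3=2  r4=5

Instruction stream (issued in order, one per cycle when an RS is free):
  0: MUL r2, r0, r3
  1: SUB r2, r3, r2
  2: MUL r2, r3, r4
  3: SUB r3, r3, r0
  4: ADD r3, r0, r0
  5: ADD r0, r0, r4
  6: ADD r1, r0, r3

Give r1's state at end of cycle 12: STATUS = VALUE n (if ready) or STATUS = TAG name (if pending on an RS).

cycle 1: issue MUL r2<-Mul1 // r0:8,r1:9,r2:Mul1,r3:2,r4:5
cycle 2: issue SUB r2<-Add1 // r0:8,r1:9,r2:Add1,r3:2,r4:5
cycle 3: issue MUL r2<-Mul2 // r0:8,r1:9,r2:Mul2,r3:2,r4:5
cycle 4: issue SUB r3<-Add2 // r0:8,r1:9,r2:Mul2,r3:Add2,r4:5
cycle 5: issue ADD r3<-Add3 // r0:8,r1:9,r2:Mul2,r3:Add3,r4:5
cycle 6: CDB Add2=-6; issue ADD r0<-Add2 // r0:Add2,r1:9,r2:Mul2,r3:Add3,r4:5
cycle 7: CDB Add3=16; issue ADD r1<-Add3 // r0:Add2,r1:Add3,r2:Mul2,r3:16,r4:5
cycle 8: CDB Add2=13 // r0:13,r1:Add3,r2:Mul2,r3:16,r4:5
cycle 9: CDB Mul1=16 // r0:13,r1:Add3,r2:Mul2,r3:16,r4:5
cycle 10: CDB Add3=29 // r0:13,r1:29,r2:Mul2,r3:16,r4:5
cycle 11: CDB Add1=-14 // r0:13,r1:29,r2:Mul2,r3:16,r4:5
cycle 12: CDB Mul2=10 // r0:13,r1:29,r2:10,r3:16,r4:5

STATUS = VALUE 29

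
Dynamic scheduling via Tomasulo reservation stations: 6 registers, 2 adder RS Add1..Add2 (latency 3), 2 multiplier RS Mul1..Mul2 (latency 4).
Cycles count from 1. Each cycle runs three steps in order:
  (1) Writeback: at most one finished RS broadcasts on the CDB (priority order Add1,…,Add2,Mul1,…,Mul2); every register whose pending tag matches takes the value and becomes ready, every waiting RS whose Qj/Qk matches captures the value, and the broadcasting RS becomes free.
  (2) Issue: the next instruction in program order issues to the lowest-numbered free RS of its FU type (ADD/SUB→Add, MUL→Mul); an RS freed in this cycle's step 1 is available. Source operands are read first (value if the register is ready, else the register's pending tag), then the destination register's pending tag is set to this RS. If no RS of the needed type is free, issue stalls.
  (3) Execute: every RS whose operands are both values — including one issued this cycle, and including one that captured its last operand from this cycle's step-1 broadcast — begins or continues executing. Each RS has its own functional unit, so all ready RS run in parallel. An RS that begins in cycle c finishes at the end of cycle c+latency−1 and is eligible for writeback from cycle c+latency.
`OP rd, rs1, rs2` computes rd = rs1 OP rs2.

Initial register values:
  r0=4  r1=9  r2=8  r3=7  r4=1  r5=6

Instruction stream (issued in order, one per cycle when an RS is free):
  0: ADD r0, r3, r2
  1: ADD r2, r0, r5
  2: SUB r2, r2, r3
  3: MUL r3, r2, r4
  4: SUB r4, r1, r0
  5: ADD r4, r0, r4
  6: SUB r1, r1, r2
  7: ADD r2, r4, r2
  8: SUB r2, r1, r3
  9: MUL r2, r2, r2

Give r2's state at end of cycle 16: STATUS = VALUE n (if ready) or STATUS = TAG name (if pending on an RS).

STATUS = TAG Mul1

c1: issue ADD r0<-Add1 | r0:Add1,r1:9,r2:8,r3:7,r4:1,r5:6
c2: issue ADD r2<-Add2 | r0:Add1,r1:9,r2:Add2,r3:7,r4:1,r5:6
c3: stall | r0:Add1,r1:9,r2:Add2,r3:7,r4:1,r5:6
c4: CDB Add1=15; issue SUB r2<-Add1 | r0:15,r1:9,r2:Add1,r3:7,r4:1,r5:6
c5: issue MUL r3<-Mul1 | r0:15,r1:9,r2:Add1,r3:Mul1,r4:1,r5:6
c6: stall | r0:15,r1:9,r2:Add1,r3:Mul1,r4:1,r5:6
c7: CDB Add2=21; issue SUB r4<-Add2 | r0:15,r1:9,r2:Add1,r3:Mul1,r4:Add2,r5:6
c8: stall | r0:15,r1:9,r2:Add1,r3:Mul1,r4:Add2,r5:6
c9: stall | r0:15,r1:9,r2:Add1,r3:Mul1,r4:Add2,r5:6
c10: CDB Add1=14; issue ADD r4<-Add1 | r0:15,r1:9,r2:14,r3:Mul1,r4:Add1,r5:6
c11: CDB Add2=-6; issue SUB r1<-Add2 | r0:15,r1:Add2,r2:14,r3:Mul1,r4:Add1,r5:6
c12: stall | r0:15,r1:Add2,r2:14,r3:Mul1,r4:Add1,r5:6
c13: stall | r0:15,r1:Add2,r2:14,r3:Mul1,r4:Add1,r5:6
c14: CDB Add1=9; issue ADD r2<-Add1 | r0:15,r1:Add2,r2:Add1,r3:Mul1,r4:9,r5:6
c15: CDB Add2=-5; issue SUB r2<-Add2 | r0:15,r1:-5,r2:Add2,r3:Mul1,r4:9,r5:6
c16: CDB Mul1=14; issue MUL r2<-Mul1 | r0:15,r1:-5,r2:Mul1,r3:14,r4:9,r5:6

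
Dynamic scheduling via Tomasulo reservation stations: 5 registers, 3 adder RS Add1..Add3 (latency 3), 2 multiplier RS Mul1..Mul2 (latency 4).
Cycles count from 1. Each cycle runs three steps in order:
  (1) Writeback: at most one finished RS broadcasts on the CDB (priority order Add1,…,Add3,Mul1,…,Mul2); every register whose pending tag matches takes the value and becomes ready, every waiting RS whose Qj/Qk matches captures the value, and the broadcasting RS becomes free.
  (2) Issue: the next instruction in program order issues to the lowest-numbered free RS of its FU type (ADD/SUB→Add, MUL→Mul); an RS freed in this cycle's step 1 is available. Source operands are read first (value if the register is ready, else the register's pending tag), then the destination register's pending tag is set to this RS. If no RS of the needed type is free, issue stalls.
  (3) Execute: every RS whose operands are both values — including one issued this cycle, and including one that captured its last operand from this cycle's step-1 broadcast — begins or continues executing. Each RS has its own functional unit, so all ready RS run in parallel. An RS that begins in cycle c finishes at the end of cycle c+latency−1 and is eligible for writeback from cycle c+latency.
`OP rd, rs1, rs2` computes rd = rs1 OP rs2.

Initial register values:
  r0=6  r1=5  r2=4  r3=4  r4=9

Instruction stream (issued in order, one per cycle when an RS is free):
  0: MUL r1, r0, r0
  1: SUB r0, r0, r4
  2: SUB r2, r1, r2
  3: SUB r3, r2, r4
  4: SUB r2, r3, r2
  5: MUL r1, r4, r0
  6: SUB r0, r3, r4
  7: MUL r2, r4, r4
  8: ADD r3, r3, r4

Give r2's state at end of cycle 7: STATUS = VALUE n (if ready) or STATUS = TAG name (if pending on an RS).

STATUS = TAG Add1

  c1: issue MUL r1<-Mul1  regs: r0:6,r1:Mul1,r2:4,r3:4,r4:9
  c2: issue SUB r0<-Add1  regs: r0:Add1,r1:Mul1,r2:4,r3:4,r4:9
  c3: issue SUB r2<-Add2  regs: r0:Add1,r1:Mul1,r2:Add2,r3:4,r4:9
  c4: issue SUB r3<-Add3  regs: r0:Add1,r1:Mul1,r2:Add2,r3:Add3,r4:9
  c5: CDB Add1=-3; issue SUB r2<-Add1  regs: r0:-3,r1:Mul1,r2:Add1,r3:Add3,r4:9
  c6: CDB Mul1=36; issue MUL r1<-Mul1  regs: r0:-3,r1:Mul1,r2:Add1,r3:Add3,r4:9
  c7: stall  regs: r0:-3,r1:Mul1,r2:Add1,r3:Add3,r4:9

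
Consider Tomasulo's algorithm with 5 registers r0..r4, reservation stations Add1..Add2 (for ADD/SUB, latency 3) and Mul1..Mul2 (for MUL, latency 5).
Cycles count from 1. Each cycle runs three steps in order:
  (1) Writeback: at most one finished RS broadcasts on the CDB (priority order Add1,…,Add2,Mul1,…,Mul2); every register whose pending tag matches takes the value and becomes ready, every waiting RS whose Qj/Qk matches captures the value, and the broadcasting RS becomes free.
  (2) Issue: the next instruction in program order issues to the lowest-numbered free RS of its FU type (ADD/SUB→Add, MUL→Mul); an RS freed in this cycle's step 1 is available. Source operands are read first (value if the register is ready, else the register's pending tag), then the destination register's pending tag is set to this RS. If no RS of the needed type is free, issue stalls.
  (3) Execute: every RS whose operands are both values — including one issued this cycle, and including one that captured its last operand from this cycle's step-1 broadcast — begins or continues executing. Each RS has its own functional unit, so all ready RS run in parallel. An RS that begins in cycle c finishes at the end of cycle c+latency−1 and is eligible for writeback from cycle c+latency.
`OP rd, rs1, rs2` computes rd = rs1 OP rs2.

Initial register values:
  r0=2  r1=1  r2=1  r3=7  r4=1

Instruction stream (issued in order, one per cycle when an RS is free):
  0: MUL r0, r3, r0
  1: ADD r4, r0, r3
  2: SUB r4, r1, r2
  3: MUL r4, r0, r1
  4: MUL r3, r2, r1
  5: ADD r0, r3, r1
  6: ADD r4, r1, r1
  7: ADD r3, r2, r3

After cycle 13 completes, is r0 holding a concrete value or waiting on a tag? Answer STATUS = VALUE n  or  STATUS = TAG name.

STATUS = TAG Add2

cycle 1: issue MUL r0<-Mul1 // r0:Mul1,r1:1,r2:1,r3:7,r4:1
cycle 2: issue ADD r4<-Add1 // r0:Mul1,r1:1,r2:1,r3:7,r4:Add1
cycle 3: issue SUB r4<-Add2 // r0:Mul1,r1:1,r2:1,r3:7,r4:Add2
cycle 4: issue MUL r4<-Mul2 // r0:Mul1,r1:1,r2:1,r3:7,r4:Mul2
cycle 5: stall // r0:Mul1,r1:1,r2:1,r3:7,r4:Mul2
cycle 6: CDB Add2=0; stall // r0:Mul1,r1:1,r2:1,r3:7,r4:Mul2
cycle 7: CDB Mul1=14; issue MUL r3<-Mul1 // r0:14,r1:1,r2:1,r3:Mul1,r4:Mul2
cycle 8: issue ADD r0<-Add2 // r0:Add2,r1:1,r2:1,r3:Mul1,r4:Mul2
cycle 9: stall // r0:Add2,r1:1,r2:1,r3:Mul1,r4:Mul2
cycle 10: CDB Add1=21; issue ADD r4<-Add1 // r0:Add2,r1:1,r2:1,r3:Mul1,r4:Add1
cycle 11: stall // r0:Add2,r1:1,r2:1,r3:Mul1,r4:Add1
cycle 12: CDB Mul1=1; stall // r0:Add2,r1:1,r2:1,r3:1,r4:Add1
cycle 13: CDB Add1=2; issue ADD r3<-Add1 // r0:Add2,r1:1,r2:1,r3:Add1,r4:2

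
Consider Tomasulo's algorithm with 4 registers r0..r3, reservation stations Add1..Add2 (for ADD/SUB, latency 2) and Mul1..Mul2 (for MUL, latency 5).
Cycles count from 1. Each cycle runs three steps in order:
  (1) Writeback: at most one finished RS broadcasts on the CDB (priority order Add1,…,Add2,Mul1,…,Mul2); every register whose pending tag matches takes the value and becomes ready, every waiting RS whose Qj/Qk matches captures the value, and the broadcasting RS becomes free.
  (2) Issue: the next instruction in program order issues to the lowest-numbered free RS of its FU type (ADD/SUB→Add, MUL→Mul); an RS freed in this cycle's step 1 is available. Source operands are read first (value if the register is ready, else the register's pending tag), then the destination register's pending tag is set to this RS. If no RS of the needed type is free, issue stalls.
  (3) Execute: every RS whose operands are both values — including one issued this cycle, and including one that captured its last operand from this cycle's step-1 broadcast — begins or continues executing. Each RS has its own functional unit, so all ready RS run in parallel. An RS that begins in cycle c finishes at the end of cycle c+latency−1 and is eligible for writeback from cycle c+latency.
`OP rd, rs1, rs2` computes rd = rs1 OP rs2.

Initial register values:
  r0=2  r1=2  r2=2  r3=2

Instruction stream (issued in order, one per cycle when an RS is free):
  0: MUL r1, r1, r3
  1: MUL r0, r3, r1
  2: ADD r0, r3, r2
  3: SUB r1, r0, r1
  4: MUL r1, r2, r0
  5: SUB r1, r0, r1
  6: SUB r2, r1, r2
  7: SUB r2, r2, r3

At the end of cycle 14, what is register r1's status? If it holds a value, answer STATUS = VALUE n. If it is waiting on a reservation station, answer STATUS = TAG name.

c1: issue MUL r1<-Mul1 | r0:2,r1:Mul1,r2:2,r3:2
c2: issue MUL r0<-Mul2 | r0:Mul2,r1:Mul1,r2:2,r3:2
c3: issue ADD r0<-Add1 | r0:Add1,r1:Mul1,r2:2,r3:2
c4: issue SUB r1<-Add2 | r0:Add1,r1:Add2,r2:2,r3:2
c5: CDB Add1=4; stall | r0:4,r1:Add2,r2:2,r3:2
c6: CDB Mul1=4; issue MUL r1<-Mul1 | r0:4,r1:Mul1,r2:2,r3:2
c7: issue SUB r1<-Add1 | r0:4,r1:Add1,r2:2,r3:2
c8: CDB Add2=0; issue SUB r2<-Add2 | r0:4,r1:Add1,r2:Add2,r3:2
c9: stall | r0:4,r1:Add1,r2:Add2,r3:2
c10: stall | r0:4,r1:Add1,r2:Add2,r3:2
c11: CDB Mul1=8; stall | r0:4,r1:Add1,r2:Add2,r3:2
c12: CDB Mul2=8; stall | r0:4,r1:Add1,r2:Add2,r3:2
c13: CDB Add1=-4; issue SUB r2<-Add1 | r0:4,r1:-4,r2:Add1,r3:2
c14: - | r0:4,r1:-4,r2:Add1,r3:2

STATUS = VALUE -4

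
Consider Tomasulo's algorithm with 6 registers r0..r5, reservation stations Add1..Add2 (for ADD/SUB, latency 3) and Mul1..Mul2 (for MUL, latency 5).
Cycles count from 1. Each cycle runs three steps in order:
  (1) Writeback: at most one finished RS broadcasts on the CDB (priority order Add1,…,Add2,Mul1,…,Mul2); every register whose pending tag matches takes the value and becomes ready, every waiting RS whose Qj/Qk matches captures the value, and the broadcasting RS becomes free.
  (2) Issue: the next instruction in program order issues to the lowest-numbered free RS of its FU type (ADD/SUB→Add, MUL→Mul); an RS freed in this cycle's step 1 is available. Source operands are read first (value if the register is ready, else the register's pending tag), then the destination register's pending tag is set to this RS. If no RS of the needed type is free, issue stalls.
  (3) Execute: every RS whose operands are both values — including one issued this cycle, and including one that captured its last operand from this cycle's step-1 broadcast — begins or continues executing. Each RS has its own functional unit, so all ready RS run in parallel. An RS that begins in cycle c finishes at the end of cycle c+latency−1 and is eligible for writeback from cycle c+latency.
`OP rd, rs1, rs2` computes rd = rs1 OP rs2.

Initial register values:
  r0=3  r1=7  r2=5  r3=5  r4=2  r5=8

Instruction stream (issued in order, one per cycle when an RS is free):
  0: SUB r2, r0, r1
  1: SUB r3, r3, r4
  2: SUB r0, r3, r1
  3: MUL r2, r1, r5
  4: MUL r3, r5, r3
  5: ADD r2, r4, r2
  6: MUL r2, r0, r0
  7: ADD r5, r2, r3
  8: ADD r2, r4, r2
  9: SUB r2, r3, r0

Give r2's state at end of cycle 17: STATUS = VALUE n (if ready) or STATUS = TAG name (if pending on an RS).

c1: issue SUB r2<-Add1 | r0:3,r1:7,r2:Add1,r3:5,r4:2,r5:8
c2: issue SUB r3<-Add2 | r0:3,r1:7,r2:Add1,r3:Add2,r4:2,r5:8
c3: stall | r0:3,r1:7,r2:Add1,r3:Add2,r4:2,r5:8
c4: CDB Add1=-4; issue SUB r0<-Add1 | r0:Add1,r1:7,r2:-4,r3:Add2,r4:2,r5:8
c5: CDB Add2=3; issue MUL r2<-Mul1 | r0:Add1,r1:7,r2:Mul1,r3:3,r4:2,r5:8
c6: issue MUL r3<-Mul2 | r0:Add1,r1:7,r2:Mul1,r3:Mul2,r4:2,r5:8
c7: issue ADD r2<-Add2 | r0:Add1,r1:7,r2:Add2,r3:Mul2,r4:2,r5:8
c8: CDB Add1=-4; stall | r0:-4,r1:7,r2:Add2,r3:Mul2,r4:2,r5:8
c9: stall | r0:-4,r1:7,r2:Add2,r3:Mul2,r4:2,r5:8
c10: CDB Mul1=56; issue MUL r2<-Mul1 | r0:-4,r1:7,r2:Mul1,r3:Mul2,r4:2,r5:8
c11: CDB Mul2=24; issue ADD r5<-Add1 | r0:-4,r1:7,r2:Mul1,r3:24,r4:2,r5:Add1
c12: stall | r0:-4,r1:7,r2:Mul1,r3:24,r4:2,r5:Add1
c13: CDB Add2=58; issue ADD r2<-Add2 | r0:-4,r1:7,r2:Add2,r3:24,r4:2,r5:Add1
c14: stall | r0:-4,r1:7,r2:Add2,r3:24,r4:2,r5:Add1
c15: CDB Mul1=16; stall | r0:-4,r1:7,r2:Add2,r3:24,r4:2,r5:Add1
c16: stall | r0:-4,r1:7,r2:Add2,r3:24,r4:2,r5:Add1
c17: stall | r0:-4,r1:7,r2:Add2,r3:24,r4:2,r5:Add1

STATUS = TAG Add2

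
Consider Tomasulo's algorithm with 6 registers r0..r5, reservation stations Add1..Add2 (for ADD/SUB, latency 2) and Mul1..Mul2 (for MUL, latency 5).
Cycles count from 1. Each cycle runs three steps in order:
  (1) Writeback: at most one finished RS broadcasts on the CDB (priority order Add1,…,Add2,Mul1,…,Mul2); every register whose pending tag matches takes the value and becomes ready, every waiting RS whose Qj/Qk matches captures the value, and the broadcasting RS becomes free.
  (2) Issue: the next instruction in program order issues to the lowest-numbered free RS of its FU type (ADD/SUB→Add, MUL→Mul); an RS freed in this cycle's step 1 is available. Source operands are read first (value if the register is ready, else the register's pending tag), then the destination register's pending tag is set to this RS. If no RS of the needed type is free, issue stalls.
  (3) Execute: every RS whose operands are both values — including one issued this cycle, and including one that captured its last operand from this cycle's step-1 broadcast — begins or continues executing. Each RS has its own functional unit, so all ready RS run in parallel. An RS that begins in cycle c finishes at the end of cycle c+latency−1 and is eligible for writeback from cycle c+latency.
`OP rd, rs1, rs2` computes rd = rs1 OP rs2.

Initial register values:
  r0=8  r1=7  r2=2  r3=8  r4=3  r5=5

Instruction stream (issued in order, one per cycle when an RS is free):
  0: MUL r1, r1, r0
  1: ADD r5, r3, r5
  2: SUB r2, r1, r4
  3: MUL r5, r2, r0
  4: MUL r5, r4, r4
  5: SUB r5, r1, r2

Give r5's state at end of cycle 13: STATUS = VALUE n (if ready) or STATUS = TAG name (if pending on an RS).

STATUS = VALUE 3

  c1: issue MUL r1<-Mul1  regs: r0:8,r1:Mul1,r2:2,r3:8,r4:3,r5:5
  c2: issue ADD r5<-Add1  regs: r0:8,r1:Mul1,r2:2,r3:8,r4:3,r5:Add1
  c3: issue SUB r2<-Add2  regs: r0:8,r1:Mul1,r2:Add2,r3:8,r4:3,r5:Add1
  c4: CDB Add1=13; issue MUL r5<-Mul2  regs: r0:8,r1:Mul1,r2:Add2,r3:8,r4:3,r5:Mul2
  c5: stall  regs: r0:8,r1:Mul1,r2:Add2,r3:8,r4:3,r5:Mul2
  c6: CDB Mul1=56; issue MUL r5<-Mul1  regs: r0:8,r1:56,r2:Add2,r3:8,r4:3,r5:Mul1
  c7: issue SUB r5<-Add1  regs: r0:8,r1:56,r2:Add2,r3:8,r4:3,r5:Add1
  c8: CDB Add2=53  regs: r0:8,r1:56,r2:53,r3:8,r4:3,r5:Add1
  c9: -  regs: r0:8,r1:56,r2:53,r3:8,r4:3,r5:Add1
  c10: CDB Add1=3  regs: r0:8,r1:56,r2:53,r3:8,r4:3,r5:3
  c11: CDB Mul1=9  regs: r0:8,r1:56,r2:53,r3:8,r4:3,r5:3
  c12: -  regs: r0:8,r1:56,r2:53,r3:8,r4:3,r5:3
  c13: CDB Mul2=424  regs: r0:8,r1:56,r2:53,r3:8,r4:3,r5:3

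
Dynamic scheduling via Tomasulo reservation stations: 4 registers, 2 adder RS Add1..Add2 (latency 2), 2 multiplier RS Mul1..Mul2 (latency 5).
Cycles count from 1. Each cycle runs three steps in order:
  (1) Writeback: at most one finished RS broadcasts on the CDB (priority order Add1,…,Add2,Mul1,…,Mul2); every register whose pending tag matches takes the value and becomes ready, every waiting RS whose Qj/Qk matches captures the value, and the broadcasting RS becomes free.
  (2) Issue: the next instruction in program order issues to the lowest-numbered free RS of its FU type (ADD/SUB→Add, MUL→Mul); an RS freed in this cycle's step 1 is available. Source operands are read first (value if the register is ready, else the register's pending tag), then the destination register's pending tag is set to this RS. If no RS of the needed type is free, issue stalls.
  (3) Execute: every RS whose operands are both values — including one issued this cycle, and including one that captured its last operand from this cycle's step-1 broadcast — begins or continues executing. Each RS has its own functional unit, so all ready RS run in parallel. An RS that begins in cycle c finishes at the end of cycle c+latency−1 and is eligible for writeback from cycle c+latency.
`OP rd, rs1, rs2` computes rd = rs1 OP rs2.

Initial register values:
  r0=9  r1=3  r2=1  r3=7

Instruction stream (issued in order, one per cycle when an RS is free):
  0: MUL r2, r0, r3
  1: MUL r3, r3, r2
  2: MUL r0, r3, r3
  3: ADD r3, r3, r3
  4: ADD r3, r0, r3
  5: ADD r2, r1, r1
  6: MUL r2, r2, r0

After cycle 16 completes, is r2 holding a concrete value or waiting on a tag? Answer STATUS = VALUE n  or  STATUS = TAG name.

STATUS = TAG Mul2

c1: issue MUL r2<-Mul1 | r0:9,r1:3,r2:Mul1,r3:7
c2: issue MUL r3<-Mul2 | r0:9,r1:3,r2:Mul1,r3:Mul2
c3: stall | r0:9,r1:3,r2:Mul1,r3:Mul2
c4: stall | r0:9,r1:3,r2:Mul1,r3:Mul2
c5: stall | r0:9,r1:3,r2:Mul1,r3:Mul2
c6: CDB Mul1=63; issue MUL r0<-Mul1 | r0:Mul1,r1:3,r2:63,r3:Mul2
c7: issue ADD r3<-Add1 | r0:Mul1,r1:3,r2:63,r3:Add1
c8: issue ADD r3<-Add2 | r0:Mul1,r1:3,r2:63,r3:Add2
c9: stall | r0:Mul1,r1:3,r2:63,r3:Add2
c10: stall | r0:Mul1,r1:3,r2:63,r3:Add2
c11: CDB Mul2=441; stall | r0:Mul1,r1:3,r2:63,r3:Add2
c12: stall | r0:Mul1,r1:3,r2:63,r3:Add2
c13: CDB Add1=882; issue ADD r2<-Add1 | r0:Mul1,r1:3,r2:Add1,r3:Add2
c14: issue MUL r2<-Mul2 | r0:Mul1,r1:3,r2:Mul2,r3:Add2
c15: CDB Add1=6 | r0:Mul1,r1:3,r2:Mul2,r3:Add2
c16: CDB Mul1=194481 | r0:194481,r1:3,r2:Mul2,r3:Add2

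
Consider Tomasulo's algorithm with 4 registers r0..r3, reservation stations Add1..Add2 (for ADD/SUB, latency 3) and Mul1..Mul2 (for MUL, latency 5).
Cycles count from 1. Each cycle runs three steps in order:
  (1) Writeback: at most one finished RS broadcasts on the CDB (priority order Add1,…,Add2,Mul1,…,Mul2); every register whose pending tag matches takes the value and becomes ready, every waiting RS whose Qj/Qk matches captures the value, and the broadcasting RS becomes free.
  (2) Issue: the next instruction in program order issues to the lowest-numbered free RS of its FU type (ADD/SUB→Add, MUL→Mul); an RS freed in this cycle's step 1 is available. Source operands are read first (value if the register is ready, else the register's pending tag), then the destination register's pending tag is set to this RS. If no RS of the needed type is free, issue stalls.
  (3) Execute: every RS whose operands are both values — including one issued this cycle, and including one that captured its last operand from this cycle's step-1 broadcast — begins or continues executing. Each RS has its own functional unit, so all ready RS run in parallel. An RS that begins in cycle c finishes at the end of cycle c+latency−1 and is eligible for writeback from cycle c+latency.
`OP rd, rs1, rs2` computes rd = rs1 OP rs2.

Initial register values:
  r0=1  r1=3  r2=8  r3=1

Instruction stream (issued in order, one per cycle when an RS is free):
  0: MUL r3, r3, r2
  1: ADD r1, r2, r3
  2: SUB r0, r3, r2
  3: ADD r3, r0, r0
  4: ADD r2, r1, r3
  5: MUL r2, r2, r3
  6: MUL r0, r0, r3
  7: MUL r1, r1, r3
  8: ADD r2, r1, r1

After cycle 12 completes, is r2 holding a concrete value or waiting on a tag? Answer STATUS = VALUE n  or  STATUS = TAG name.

STATUS = TAG Mul1

cycle 1: issue MUL r3<-Mul1 // r0:1,r1:3,r2:8,r3:Mul1
cycle 2: issue ADD r1<-Add1 // r0:1,r1:Add1,r2:8,r3:Mul1
cycle 3: issue SUB r0<-Add2 // r0:Add2,r1:Add1,r2:8,r3:Mul1
cycle 4: stall // r0:Add2,r1:Add1,r2:8,r3:Mul1
cycle 5: stall // r0:Add2,r1:Add1,r2:8,r3:Mul1
cycle 6: CDB Mul1=8; stall // r0:Add2,r1:Add1,r2:8,r3:8
cycle 7: stall // r0:Add2,r1:Add1,r2:8,r3:8
cycle 8: stall // r0:Add2,r1:Add1,r2:8,r3:8
cycle 9: CDB Add1=16; issue ADD r3<-Add1 // r0:Add2,r1:16,r2:8,r3:Add1
cycle 10: CDB Add2=0; issue ADD r2<-Add2 // r0:0,r1:16,r2:Add2,r3:Add1
cycle 11: issue MUL r2<-Mul1 // r0:0,r1:16,r2:Mul1,r3:Add1
cycle 12: issue MUL r0<-Mul2 // r0:Mul2,r1:16,r2:Mul1,r3:Add1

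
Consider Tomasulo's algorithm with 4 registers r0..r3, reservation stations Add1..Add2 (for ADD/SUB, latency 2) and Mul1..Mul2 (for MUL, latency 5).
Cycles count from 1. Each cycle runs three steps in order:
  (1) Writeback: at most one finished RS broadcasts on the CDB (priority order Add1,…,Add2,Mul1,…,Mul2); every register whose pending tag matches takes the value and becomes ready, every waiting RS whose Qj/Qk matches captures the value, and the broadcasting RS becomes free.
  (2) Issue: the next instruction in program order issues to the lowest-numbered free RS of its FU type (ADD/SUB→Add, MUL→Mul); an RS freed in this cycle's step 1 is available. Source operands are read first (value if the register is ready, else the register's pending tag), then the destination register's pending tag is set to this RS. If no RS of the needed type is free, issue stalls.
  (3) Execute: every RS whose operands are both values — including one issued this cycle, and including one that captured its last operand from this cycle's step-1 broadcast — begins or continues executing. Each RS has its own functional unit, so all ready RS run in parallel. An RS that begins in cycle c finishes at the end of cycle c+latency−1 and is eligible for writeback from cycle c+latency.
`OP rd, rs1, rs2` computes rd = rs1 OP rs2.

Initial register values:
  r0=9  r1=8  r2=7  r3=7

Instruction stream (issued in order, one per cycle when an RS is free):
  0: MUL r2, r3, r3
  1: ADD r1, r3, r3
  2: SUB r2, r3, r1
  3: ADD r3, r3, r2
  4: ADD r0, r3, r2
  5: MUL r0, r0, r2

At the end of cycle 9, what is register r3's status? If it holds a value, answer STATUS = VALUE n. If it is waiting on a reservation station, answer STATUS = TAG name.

STATUS = VALUE 0

cycle 1: issue MUL r2<-Mul1 // r0:9,r1:8,r2:Mul1,r3:7
cycle 2: issue ADD r1<-Add1 // r0:9,r1:Add1,r2:Mul1,r3:7
cycle 3: issue SUB r2<-Add2 // r0:9,r1:Add1,r2:Add2,r3:7
cycle 4: CDB Add1=14; issue ADD r3<-Add1 // r0:9,r1:14,r2:Add2,r3:Add1
cycle 5: stall // r0:9,r1:14,r2:Add2,r3:Add1
cycle 6: CDB Add2=-7; issue ADD r0<-Add2 // r0:Add2,r1:14,r2:-7,r3:Add1
cycle 7: CDB Mul1=49; issue MUL r0<-Mul1 // r0:Mul1,r1:14,r2:-7,r3:Add1
cycle 8: CDB Add1=0 // r0:Mul1,r1:14,r2:-7,r3:0
cycle 9: - // r0:Mul1,r1:14,r2:-7,r3:0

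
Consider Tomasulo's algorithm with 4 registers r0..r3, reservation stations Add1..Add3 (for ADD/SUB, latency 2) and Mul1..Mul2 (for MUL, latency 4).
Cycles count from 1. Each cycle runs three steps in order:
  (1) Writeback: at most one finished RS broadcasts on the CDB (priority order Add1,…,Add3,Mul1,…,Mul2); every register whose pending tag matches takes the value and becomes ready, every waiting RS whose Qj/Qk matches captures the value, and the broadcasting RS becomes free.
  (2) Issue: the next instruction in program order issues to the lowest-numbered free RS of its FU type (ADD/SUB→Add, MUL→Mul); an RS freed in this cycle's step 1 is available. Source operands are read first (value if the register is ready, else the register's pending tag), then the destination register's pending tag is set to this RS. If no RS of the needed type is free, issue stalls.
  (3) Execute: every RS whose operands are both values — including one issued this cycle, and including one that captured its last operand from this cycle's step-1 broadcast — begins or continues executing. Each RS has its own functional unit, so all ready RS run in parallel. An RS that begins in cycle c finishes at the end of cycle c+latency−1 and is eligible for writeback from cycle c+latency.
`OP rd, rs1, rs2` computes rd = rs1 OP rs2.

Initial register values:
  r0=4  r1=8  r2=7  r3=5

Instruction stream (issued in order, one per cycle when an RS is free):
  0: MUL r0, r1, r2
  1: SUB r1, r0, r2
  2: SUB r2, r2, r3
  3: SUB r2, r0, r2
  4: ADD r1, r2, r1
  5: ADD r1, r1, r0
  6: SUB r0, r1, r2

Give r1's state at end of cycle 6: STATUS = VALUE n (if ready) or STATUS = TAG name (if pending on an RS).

  c1: issue MUL r0<-Mul1  regs: r0:Mul1,r1:8,r2:7,r3:5
  c2: issue SUB r1<-Add1  regs: r0:Mul1,r1:Add1,r2:7,r3:5
  c3: issue SUB r2<-Add2  regs: r0:Mul1,r1:Add1,r2:Add2,r3:5
  c4: issue SUB r2<-Add3  regs: r0:Mul1,r1:Add1,r2:Add3,r3:5
  c5: CDB Add2=2; issue ADD r1<-Add2  regs: r0:Mul1,r1:Add2,r2:Add3,r3:5
  c6: CDB Mul1=56; stall  regs: r0:56,r1:Add2,r2:Add3,r3:5

STATUS = TAG Add2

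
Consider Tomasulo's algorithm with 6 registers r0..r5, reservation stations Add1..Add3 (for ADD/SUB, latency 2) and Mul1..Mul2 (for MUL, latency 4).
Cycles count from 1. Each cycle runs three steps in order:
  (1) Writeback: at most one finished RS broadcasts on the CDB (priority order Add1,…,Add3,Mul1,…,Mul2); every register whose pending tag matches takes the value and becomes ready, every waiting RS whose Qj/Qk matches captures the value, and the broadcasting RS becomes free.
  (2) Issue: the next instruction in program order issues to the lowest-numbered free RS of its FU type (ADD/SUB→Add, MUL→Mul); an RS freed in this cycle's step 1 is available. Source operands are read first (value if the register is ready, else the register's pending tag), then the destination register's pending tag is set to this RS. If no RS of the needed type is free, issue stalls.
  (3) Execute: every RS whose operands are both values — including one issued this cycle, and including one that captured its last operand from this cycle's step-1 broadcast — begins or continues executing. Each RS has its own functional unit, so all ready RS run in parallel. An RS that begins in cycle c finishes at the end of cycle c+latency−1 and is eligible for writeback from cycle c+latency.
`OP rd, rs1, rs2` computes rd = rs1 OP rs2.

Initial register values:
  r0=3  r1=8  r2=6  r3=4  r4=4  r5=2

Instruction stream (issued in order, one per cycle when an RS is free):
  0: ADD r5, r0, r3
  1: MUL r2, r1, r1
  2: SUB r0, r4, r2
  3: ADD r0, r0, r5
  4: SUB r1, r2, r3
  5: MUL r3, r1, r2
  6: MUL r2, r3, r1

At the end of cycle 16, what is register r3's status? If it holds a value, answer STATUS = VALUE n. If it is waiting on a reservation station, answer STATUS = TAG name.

STATUS = VALUE 3840

cycle 1: issue ADD r5<-Add1 // r0:3,r1:8,r2:6,r3:4,r4:4,r5:Add1
cycle 2: issue MUL r2<-Mul1 // r0:3,r1:8,r2:Mul1,r3:4,r4:4,r5:Add1
cycle 3: CDB Add1=7; issue SUB r0<-Add1 // r0:Add1,r1:8,r2:Mul1,r3:4,r4:4,r5:7
cycle 4: issue ADD r0<-Add2 // r0:Add2,r1:8,r2:Mul1,r3:4,r4:4,r5:7
cycle 5: issue SUB r1<-Add3 // r0:Add2,r1:Add3,r2:Mul1,r3:4,r4:4,r5:7
cycle 6: CDB Mul1=64; issue MUL r3<-Mul1 // r0:Add2,r1:Add3,r2:64,r3:Mul1,r4:4,r5:7
cycle 7: issue MUL r2<-Mul2 // r0:Add2,r1:Add3,r2:Mul2,r3:Mul1,r4:4,r5:7
cycle 8: CDB Add1=-60 // r0:Add2,r1:Add3,r2:Mul2,r3:Mul1,r4:4,r5:7
cycle 9: CDB Add3=60 // r0:Add2,r1:60,r2:Mul2,r3:Mul1,r4:4,r5:7
cycle 10: CDB Add2=-53 // r0:-53,r1:60,r2:Mul2,r3:Mul1,r4:4,r5:7
cycle 11: - // r0:-53,r1:60,r2:Mul2,r3:Mul1,r4:4,r5:7
cycle 12: - // r0:-53,r1:60,r2:Mul2,r3:Mul1,r4:4,r5:7
cycle 13: CDB Mul1=3840 // r0:-53,r1:60,r2:Mul2,r3:3840,r4:4,r5:7
cycle 14: - // r0:-53,r1:60,r2:Mul2,r3:3840,r4:4,r5:7
cycle 15: - // r0:-53,r1:60,r2:Mul2,r3:3840,r4:4,r5:7
cycle 16: - // r0:-53,r1:60,r2:Mul2,r3:3840,r4:4,r5:7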